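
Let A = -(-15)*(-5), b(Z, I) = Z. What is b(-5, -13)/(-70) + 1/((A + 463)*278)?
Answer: 53939/755048 ≈ 0.071438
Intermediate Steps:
A = -75 (A = -15*5 = -75)
b(-5, -13)/(-70) + 1/((A + 463)*278) = -5/(-70) + 1/((-75 + 463)*278) = -5*(-1/70) + (1/278)/388 = 1/14 + (1/388)*(1/278) = 1/14 + 1/107864 = 53939/755048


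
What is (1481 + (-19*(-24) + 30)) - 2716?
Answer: -749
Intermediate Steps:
(1481 + (-19*(-24) + 30)) - 2716 = (1481 + (456 + 30)) - 2716 = (1481 + 486) - 2716 = 1967 - 2716 = -749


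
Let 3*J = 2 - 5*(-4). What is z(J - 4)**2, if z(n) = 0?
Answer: 0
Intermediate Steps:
J = 22/3 (J = (2 - 5*(-4))/3 = (2 + 20)/3 = (1/3)*22 = 22/3 ≈ 7.3333)
z(J - 4)**2 = 0**2 = 0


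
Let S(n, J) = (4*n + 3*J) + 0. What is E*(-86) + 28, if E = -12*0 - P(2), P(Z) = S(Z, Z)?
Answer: 1232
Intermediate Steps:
S(n, J) = 3*J + 4*n (S(n, J) = (3*J + 4*n) + 0 = 3*J + 4*n)
P(Z) = 7*Z (P(Z) = 3*Z + 4*Z = 7*Z)
E = -14 (E = -12*0 - 7*2 = 0 - 1*14 = 0 - 14 = -14)
E*(-86) + 28 = -14*(-86) + 28 = 1204 + 28 = 1232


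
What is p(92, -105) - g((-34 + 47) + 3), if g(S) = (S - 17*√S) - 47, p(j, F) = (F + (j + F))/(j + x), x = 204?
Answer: 14593/148 ≈ 98.601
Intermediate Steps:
p(j, F) = (j + 2*F)/(204 + j) (p(j, F) = (F + (j + F))/(j + 204) = (F + (F + j))/(204 + j) = (j + 2*F)/(204 + j))
g(S) = -47 + S - 17*√S
p(92, -105) - g((-34 + 47) + 3) = (92 + 2*(-105))/(204 + 92) - (-47 + ((-34 + 47) + 3) - 17*√((-34 + 47) + 3)) = (92 - 210)/296 - (-47 + (13 + 3) - 17*√(13 + 3)) = (1/296)*(-118) - (-47 + 16 - 17*√16) = -59/148 - (-47 + 16 - 17*4) = -59/148 - (-47 + 16 - 68) = -59/148 - 1*(-99) = -59/148 + 99 = 14593/148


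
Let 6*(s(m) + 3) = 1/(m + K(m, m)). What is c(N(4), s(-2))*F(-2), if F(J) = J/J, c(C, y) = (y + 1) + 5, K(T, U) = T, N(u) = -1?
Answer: 71/24 ≈ 2.9583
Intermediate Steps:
s(m) = -3 + 1/(12*m) (s(m) = -3 + 1/(6*(m + m)) = -3 + 1/(6*((2*m))) = -3 + (1/(2*m))/6 = -3 + 1/(12*m))
c(C, y) = 6 + y (c(C, y) = (1 + y) + 5 = 6 + y)
F(J) = 1
c(N(4), s(-2))*F(-2) = (6 + (-3 + (1/12)/(-2)))*1 = (6 + (-3 + (1/12)*(-1/2)))*1 = (6 + (-3 - 1/24))*1 = (6 - 73/24)*1 = (71/24)*1 = 71/24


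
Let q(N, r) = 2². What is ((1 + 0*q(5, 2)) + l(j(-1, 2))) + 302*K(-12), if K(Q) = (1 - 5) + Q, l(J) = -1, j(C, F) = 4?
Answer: -4832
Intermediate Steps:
q(N, r) = 4
K(Q) = -4 + Q
((1 + 0*q(5, 2)) + l(j(-1, 2))) + 302*K(-12) = ((1 + 0*4) - 1) + 302*(-4 - 12) = ((1 + 0) - 1) + 302*(-16) = (1 - 1) - 4832 = 0 - 4832 = -4832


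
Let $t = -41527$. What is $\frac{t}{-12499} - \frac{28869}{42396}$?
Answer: $\frac{466581687}{176635868} \approx 2.6415$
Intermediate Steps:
$\frac{t}{-12499} - \frac{28869}{42396} = - \frac{41527}{-12499} - \frac{28869}{42396} = \left(-41527\right) \left(- \frac{1}{12499}\right) - \frac{9623}{14132} = \frac{41527}{12499} - \frac{9623}{14132} = \frac{466581687}{176635868}$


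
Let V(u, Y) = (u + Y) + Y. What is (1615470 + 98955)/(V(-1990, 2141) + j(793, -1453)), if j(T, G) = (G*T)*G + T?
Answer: 1714425/1674191822 ≈ 0.0010240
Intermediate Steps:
V(u, Y) = u + 2*Y (V(u, Y) = (Y + u) + Y = u + 2*Y)
j(T, G) = T + T*G**2 (j(T, G) = T*G**2 + T = T + T*G**2)
(1615470 + 98955)/(V(-1990, 2141) + j(793, -1453)) = (1615470 + 98955)/((-1990 + 2*2141) + 793*(1 + (-1453)**2)) = 1714425/((-1990 + 4282) + 793*(1 + 2111209)) = 1714425/(2292 + 793*2111210) = 1714425/(2292 + 1674189530) = 1714425/1674191822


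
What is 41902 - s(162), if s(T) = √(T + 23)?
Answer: 41902 - √185 ≈ 41888.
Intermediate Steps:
s(T) = √(23 + T)
41902 - s(162) = 41902 - √(23 + 162) = 41902 - √185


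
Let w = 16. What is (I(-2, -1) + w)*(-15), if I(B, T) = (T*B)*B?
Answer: -180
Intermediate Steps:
I(B, T) = T*B² (I(B, T) = (B*T)*B = T*B²)
(I(-2, -1) + w)*(-15) = (-1*(-2)² + 16)*(-15) = (-1*4 + 16)*(-15) = (-4 + 16)*(-15) = 12*(-15) = -180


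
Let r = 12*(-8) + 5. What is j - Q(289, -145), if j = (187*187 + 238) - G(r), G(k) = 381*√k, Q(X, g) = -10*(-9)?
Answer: 35117 - 381*I*√91 ≈ 35117.0 - 3634.5*I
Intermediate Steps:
r = -91 (r = -96 + 5 = -91)
Q(X, g) = 90
j = 35207 - 381*I*√91 (j = (187*187 + 238) - 381*√(-91) = (34969 + 238) - 381*I*√91 = 35207 - 381*I*√91 ≈ 35207.0 - 3634.5*I)
j - Q(289, -145) = (35207 - 381*I*√91) - 1*90 = (35207 - 381*I*√91) - 90 = 35117 - 381*I*√91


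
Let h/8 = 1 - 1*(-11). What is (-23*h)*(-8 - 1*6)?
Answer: 30912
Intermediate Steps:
h = 96 (h = 8*(1 - 1*(-11)) = 8*(1 + 11) = 8*12 = 96)
(-23*h)*(-8 - 1*6) = (-23*96)*(-8 - 1*6) = -2208*(-8 - 6) = -2208*(-14) = 30912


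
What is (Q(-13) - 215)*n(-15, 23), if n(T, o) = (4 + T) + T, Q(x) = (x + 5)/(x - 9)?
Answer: 61386/11 ≈ 5580.5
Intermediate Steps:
Q(x) = (5 + x)/(-9 + x)
n(T, o) = 4 + 2*T
(Q(-13) - 215)*n(-15, 23) = ((5 - 13)/(-9 - 13) - 215)*(4 + 2*(-15)) = (-8/(-22) - 215)*(4 - 30) = (-1/22*(-8) - 215)*(-26) = (4/11 - 215)*(-26) = -2361/11*(-26) = 61386/11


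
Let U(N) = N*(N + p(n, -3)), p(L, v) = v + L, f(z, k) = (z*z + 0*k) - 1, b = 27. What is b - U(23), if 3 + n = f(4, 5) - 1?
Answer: -686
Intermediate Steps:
f(z, k) = -1 + z² (f(z, k) = (z² + 0) - 1 = z² - 1 = -1 + z²)
n = 11 (n = -3 + ((-1 + 4²) - 1) = -3 + ((-1 + 16) - 1) = -3 + (15 - 1) = -3 + 14 = 11)
p(L, v) = L + v
U(N) = N*(8 + N) (U(N) = N*(N + (11 - 3)) = N*(N + 8) = N*(8 + N))
b - U(23) = 27 - 23*(8 + 23) = 27 - 23*31 = 27 - 1*713 = 27 - 713 = -686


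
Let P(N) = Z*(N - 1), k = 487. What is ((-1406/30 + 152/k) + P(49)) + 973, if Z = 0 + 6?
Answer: 8871524/7305 ≈ 1214.4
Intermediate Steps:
Z = 6
P(N) = -6 + 6*N (P(N) = 6*(N - 1) = 6*(-1 + N) = -6 + 6*N)
((-1406/30 + 152/k) + P(49)) + 973 = ((-1406/30 + 152/487) + (-6 + 6*49)) + 973 = ((-1406*1/30 + 152*(1/487)) + (-6 + 294)) + 973 = ((-703/15 + 152/487) + 288) + 973 = (-340081/7305 + 288) + 973 = 1763759/7305 + 973 = 8871524/7305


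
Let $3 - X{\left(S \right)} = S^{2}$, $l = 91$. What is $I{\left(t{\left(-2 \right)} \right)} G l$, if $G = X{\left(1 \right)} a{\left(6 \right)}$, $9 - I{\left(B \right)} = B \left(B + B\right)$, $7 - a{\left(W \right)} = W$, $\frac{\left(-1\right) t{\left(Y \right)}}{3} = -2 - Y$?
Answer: $1638$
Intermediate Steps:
$t{\left(Y \right)} = 6 + 3 Y$ ($t{\left(Y \right)} = - 3 \left(-2 - Y\right) = 6 + 3 Y$)
$X{\left(S \right)} = 3 - S^{2}$
$a{\left(W \right)} = 7 - W$
$I{\left(B \right)} = 9 - 2 B^{2}$ ($I{\left(B \right)} = 9 - B \left(B + B\right) = 9 - B 2 B = 9 - 2 B^{2}$)
$G = 2$ ($G = \left(3 - 1^{2}\right) \left(7 - 6\right) = \left(3 - 1\right) \left(7 - 6\right) = \left(3 - 1\right) 1 = 2 \cdot 1 = 2$)
$I{\left(t{\left(-2 \right)} \right)} G l = \left(9 - 2 \left(6 + 3 \left(-2\right)\right)^{2}\right) 2 \cdot 91 = \left(9 - 2 \left(6 - 6\right)^{2}\right) 2 \cdot 91 = \left(9 - 2 \cdot 0^{2}\right) 2 \cdot 91 = \left(9 - 0\right) 2 \cdot 91 = \left(9 + 0\right) 2 \cdot 91 = 9 \cdot 2 \cdot 91 = 18 \cdot 91 = 1638$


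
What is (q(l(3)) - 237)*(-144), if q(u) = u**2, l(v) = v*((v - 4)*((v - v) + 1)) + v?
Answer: 34128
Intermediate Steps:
l(v) = v + v*(-4 + v) (l(v) = v*((-4 + v)*(0 + 1)) + v = v*((-4 + v)*1) + v = v*(-4 + v) + v = v + v*(-4 + v))
(q(l(3)) - 237)*(-144) = ((3*(-3 + 3))**2 - 237)*(-144) = ((3*0)**2 - 237)*(-144) = (0**2 - 237)*(-144) = (0 - 237)*(-144) = -237*(-144) = 34128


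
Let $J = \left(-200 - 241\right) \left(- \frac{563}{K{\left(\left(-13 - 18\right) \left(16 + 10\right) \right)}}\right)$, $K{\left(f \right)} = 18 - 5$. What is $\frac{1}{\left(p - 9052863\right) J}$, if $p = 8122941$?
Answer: $- \frac{13}{230883823926} \approx -5.6305 \cdot 10^{-11}$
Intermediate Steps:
$K{\left(f \right)} = 13$ ($K{\left(f \right)} = 18 - 5 = 13$)
$J = \frac{248283}{13}$ ($J = \left(-200 - 241\right) \left(- \frac{563}{13}\right) = - 441 \left(\left(-563\right) \frac{1}{13}\right) = \left(-441\right) \left(- \frac{563}{13}\right) = \frac{248283}{13} \approx 19099.0$)
$\frac{1}{\left(p - 9052863\right) J} = \frac{1}{\left(8122941 - 9052863\right) \frac{248283}{13}} = \frac{1}{-929922} \cdot \frac{13}{248283} = \left(- \frac{1}{929922}\right) \frac{13}{248283} = - \frac{13}{230883823926}$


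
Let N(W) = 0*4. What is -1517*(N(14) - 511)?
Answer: 775187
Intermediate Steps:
N(W) = 0
-1517*(N(14) - 511) = -1517*(0 - 511) = -1517*(-511) = 775187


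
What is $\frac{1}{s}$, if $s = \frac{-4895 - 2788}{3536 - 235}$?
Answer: $- \frac{3301}{7683} \approx -0.42965$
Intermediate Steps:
$s = - \frac{7683}{3301} \approx -2.3275$
$\frac{1}{s} = \frac{1}{- \frac{7683}{3301}} = - \frac{3301}{7683}$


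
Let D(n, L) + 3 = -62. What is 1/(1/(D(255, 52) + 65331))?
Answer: 65266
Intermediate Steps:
D(n, L) = -65 (D(n, L) = -3 - 62 = -65)
1/(1/(D(255, 52) + 65331)) = 1/(1/(-65 + 65331)) = 1/(1/65266) = 65266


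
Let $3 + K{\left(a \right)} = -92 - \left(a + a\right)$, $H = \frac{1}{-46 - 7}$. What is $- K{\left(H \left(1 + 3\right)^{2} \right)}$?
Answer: $\frac{5003}{53} \approx 94.396$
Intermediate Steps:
$H = - \frac{1}{53}$ ($H = \frac{1}{-53} = - \frac{1}{53} \approx -0.018868$)
$K{\left(a \right)} = -95 - 2 a$ ($K{\left(a \right)} = -3 - \left(92 + 2 a\right) = -95 - 2 a$)
$- K{\left(H \left(1 + 3\right)^{2} \right)} = - (-95 - 2 \left(- \frac{\left(1 + 3\right)^{2}}{53}\right)) = - (-95 - 2 \left(- \frac{4^{2}}{53}\right)) = - (-95 - 2 \left(\left(- \frac{1}{53}\right) 16\right)) = - (-95 - - \frac{32}{53}) = - (-95 + \frac{32}{53}) = \left(-1\right) \left(- \frac{5003}{53}\right) = \frac{5003}{53}$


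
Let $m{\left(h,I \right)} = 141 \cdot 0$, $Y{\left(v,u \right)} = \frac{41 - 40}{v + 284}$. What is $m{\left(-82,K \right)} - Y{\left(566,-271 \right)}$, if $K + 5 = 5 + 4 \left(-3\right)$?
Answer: $- \frac{1}{850} \approx -0.0011765$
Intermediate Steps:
$Y{\left(v,u \right)} = \frac{1}{284 + v}$ ($Y{\left(v,u \right)} = 1 \frac{1}{284 + v} = \frac{1}{284 + v}$)
$K = -12$ ($K = -5 + \left(5 + 4 \left(-3\right)\right) = -5 + \left(5 - 12\right) = -5 - 7 = -12$)
$m{\left(h,I \right)} = 0$
$m{\left(-82,K \right)} - Y{\left(566,-271 \right)} = 0 - \frac{1}{284 + 566} = 0 - \frac{1}{850} = - \frac{1}{850}$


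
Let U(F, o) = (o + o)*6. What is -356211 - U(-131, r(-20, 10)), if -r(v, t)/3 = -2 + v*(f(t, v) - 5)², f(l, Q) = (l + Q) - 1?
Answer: -540603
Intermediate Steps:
f(l, Q) = -1 + Q + l (f(l, Q) = (Q + l) - 1 = -1 + Q + l)
r(v, t) = 6 - 3*v*(-6 + t + v)² (r(v, t) = -3*(-2 + v*((-1 + v + t) - 5)²) = -3*(-2 + v*((-1 + t + v) - 5)²) = -3*(-2 + v*(-6 + t + v)²) = 6 - 3*v*(-6 + t + v)²)
U(F, o) = 12*o (U(F, o) = (2*o)*6 = 12*o)
-356211 - U(-131, r(-20, 10)) = -356211 - 12*(6 - 3*(-20)*(-6 + 10 - 20)²) = -356211 - 12*(6 - 3*(-20)*(-16)²) = -356211 - 12*(6 - 3*(-20)*256) = -356211 - 12*(6 + 15360) = -356211 - 12*15366 = -356211 - 1*184392 = -356211 - 184392 = -540603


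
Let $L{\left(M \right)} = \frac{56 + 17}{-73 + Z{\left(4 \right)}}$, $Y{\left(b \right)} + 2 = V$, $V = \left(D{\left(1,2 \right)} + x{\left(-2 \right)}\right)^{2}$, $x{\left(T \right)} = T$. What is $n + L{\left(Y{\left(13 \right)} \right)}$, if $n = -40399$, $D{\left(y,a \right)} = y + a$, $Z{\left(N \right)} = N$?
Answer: $- \frac{2787604}{69} \approx -40400.0$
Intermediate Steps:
$D{\left(y,a \right)} = a + y$
$V = 1$ ($V = \left(\left(2 + 1\right) - 2\right)^{2} = \left(3 - 2\right)^{2} = 1^{2} = 1$)
$Y{\left(b \right)} = -1$ ($Y{\left(b \right)} = -2 + 1 = -1$)
$L{\left(M \right)} = - \frac{73}{69}$ ($L{\left(M \right)} = \frac{56 + 17}{-73 + 4} = \frac{73}{-69} = 73 \left(- \frac{1}{69}\right) = - \frac{73}{69}$)
$n + L{\left(Y{\left(13 \right)} \right)} = -40399 - \frac{73}{69} = - \frac{2787604}{69}$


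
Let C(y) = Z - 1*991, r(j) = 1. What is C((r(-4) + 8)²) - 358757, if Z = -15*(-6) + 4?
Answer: -359654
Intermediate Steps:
Z = 94 (Z = 90 + 4 = 94)
C(y) = -897 (C(y) = 94 - 1*991 = 94 - 991 = -897)
C((r(-4) + 8)²) - 358757 = -897 - 358757 = -359654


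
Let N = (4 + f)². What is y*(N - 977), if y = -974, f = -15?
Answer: 833744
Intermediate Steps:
N = 121 (N = (4 - 15)² = (-11)² = 121)
y*(N - 977) = -974*(121 - 977) = -974*(-856) = 833744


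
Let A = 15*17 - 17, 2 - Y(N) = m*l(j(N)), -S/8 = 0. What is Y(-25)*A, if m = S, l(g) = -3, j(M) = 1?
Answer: 476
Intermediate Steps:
S = 0 (S = -8*0 = 0)
m = 0
Y(N) = 2 (Y(N) = 2 - 0*(-3) = 2 - 1*0 = 2 + 0 = 2)
A = 238 (A = 255 - 17 = 238)
Y(-25)*A = 2*238 = 476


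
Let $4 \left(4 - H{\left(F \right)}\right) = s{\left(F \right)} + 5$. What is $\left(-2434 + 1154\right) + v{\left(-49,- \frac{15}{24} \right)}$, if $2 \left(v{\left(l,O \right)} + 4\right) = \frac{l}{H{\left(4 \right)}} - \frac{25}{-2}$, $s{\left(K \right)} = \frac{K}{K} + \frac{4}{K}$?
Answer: $- \frac{46391}{36} \approx -1288.6$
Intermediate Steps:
$s{\left(K \right)} = 1 + \frac{4}{K}$
$H{\left(F \right)} = \frac{11}{4} - \frac{4 + F}{4 F}$ ($H{\left(F \right)} = 4 - \frac{\frac{4 + F}{F} + 5}{4} = 4 - \frac{5 + \frac{4 + F}{F}}{4} = 4 - \left(\frac{5}{4} + \frac{4 + F}{4 F}\right) = \frac{11}{4} - \frac{4 + F}{4 F}$)
$v{\left(l,O \right)} = \frac{9}{4} + \frac{2 l}{9}$ ($v{\left(l,O \right)} = -4 + \frac{\frac{l}{\frac{5}{2} - \frac{1}{4}} - \frac{25}{-2}}{2} = -4 + \frac{\frac{l}{\frac{5}{2} - \frac{1}{4}} - - \frac{25}{2}}{2} = -4 + \frac{\frac{l}{\frac{5}{2} - \frac{1}{4}} + \frac{25}{2}}{2} = -4 + \frac{\frac{l}{\frac{9}{4}} + \frac{25}{2}}{2} = -4 + \frac{l \frac{4}{9} + \frac{25}{2}}{2} = -4 + \frac{\frac{4 l}{9} + \frac{25}{2}}{2} = -4 + \frac{\frac{25}{2} + \frac{4 l}{9}}{2} = -4 + \left(\frac{25}{4} + \frac{2 l}{9}\right) = \frac{9}{4} + \frac{2 l}{9}$)
$\left(-2434 + 1154\right) + v{\left(-49,- \frac{15}{24} \right)} = \left(-2434 + 1154\right) + \left(\frac{9}{4} + \frac{2}{9} \left(-49\right)\right) = -1280 + \left(\frac{9}{4} - \frac{98}{9}\right) = -1280 - \frac{311}{36} = - \frac{46391}{36}$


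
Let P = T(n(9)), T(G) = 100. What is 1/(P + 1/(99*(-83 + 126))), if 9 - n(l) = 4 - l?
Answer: 4257/425701 ≈ 0.010000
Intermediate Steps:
n(l) = 5 + l (n(l) = 9 - (4 - l) = 9 + (-4 + l) = 5 + l)
P = 100
1/(P + 1/(99*(-83 + 126))) = 1/(100 + 1/(99*(-83 + 126))) = 1/(100 + 1/(99*43)) = 1/(100 + 1/4257) = 1/(425701/4257) = 4257/425701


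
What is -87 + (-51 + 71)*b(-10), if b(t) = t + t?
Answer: -487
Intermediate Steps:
b(t) = 2*t
-87 + (-51 + 71)*b(-10) = -87 + (-51 + 71)*(2*(-10)) = -87 + 20*(-20) = -87 - 400 = -487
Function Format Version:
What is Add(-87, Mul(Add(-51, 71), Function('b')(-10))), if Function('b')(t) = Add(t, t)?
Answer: -487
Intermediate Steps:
Function('b')(t) = Mul(2, t)
Add(-87, Mul(Add(-51, 71), Function('b')(-10))) = Add(-87, Mul(Add(-51, 71), Mul(2, -10))) = Add(-87, Mul(20, -20)) = Add(-87, -400) = -487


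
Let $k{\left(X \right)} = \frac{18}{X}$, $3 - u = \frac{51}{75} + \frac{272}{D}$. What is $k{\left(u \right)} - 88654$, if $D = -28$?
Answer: $- \frac{10372343}{117} \approx -88653.0$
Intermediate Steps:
$u = \frac{2106}{175}$ ($u = 3 - \left(\frac{51}{75} + \frac{272}{-28}\right) = 3 - \left(51 \cdot \frac{1}{75} + 272 \left(- \frac{1}{28}\right)\right) = 3 - \left(\frac{17}{25} - \frac{68}{7}\right) = 3 - - \frac{1581}{175} = 3 + \frac{1581}{175} = \frac{2106}{175} \approx 12.034$)
$k{\left(u \right)} - 88654 = \frac{18}{\frac{2106}{175}} - 88654 = 18 \cdot \frac{175}{2106} - 88654 = \frac{175}{117} - 88654 = - \frac{10372343}{117}$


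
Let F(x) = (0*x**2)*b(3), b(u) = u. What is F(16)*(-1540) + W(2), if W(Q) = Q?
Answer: 2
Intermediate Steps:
F(x) = 0 (F(x) = (0*x**2)*3 = 0*3 = 0)
F(16)*(-1540) + W(2) = 0*(-1540) + 2 = 0 + 2 = 2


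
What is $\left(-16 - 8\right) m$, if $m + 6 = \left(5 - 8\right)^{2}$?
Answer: $-72$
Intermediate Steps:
$m = 3$ ($m = -6 + \left(5 - 8\right)^{2} = -6 + \left(-3\right)^{2} = -6 + 9 = 3$)
$\left(-16 - 8\right) m = \left(-16 - 8\right) 3 = \left(-24\right) 3 = -72$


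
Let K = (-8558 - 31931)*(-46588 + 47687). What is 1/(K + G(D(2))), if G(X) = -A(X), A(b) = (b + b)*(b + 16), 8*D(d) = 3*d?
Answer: -8/355979489 ≈ -2.2473e-8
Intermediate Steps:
D(d) = 3*d/8 (D(d) = (3*d)/8 = 3*d/8)
A(b) = 2*b*(16 + b) (A(b) = (2*b)*(16 + b) = 2*b*(16 + b))
K = -44497411 (K = -40489*1099 = -44497411)
G(X) = -2*X*(16 + X)
1/(K + G(D(2))) = 1/(-44497411 - 2*(3/8)*2*(16 + (3/8)*2)) = 1/(-44497411 - 2*¾*(16 + ¾)) = 1/(-44497411 - 2*¾*67/4) = 1/(-44497411 - 201/8) = 1/(-355979489/8) = -8/355979489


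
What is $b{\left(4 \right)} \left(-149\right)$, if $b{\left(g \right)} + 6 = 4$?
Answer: $298$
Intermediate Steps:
$b{\left(g \right)} = -2$ ($b{\left(g \right)} = -6 + 4 = -2$)
$b{\left(4 \right)} \left(-149\right) = \left(-2\right) \left(-149\right) = 298$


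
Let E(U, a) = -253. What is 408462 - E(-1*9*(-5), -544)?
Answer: 408715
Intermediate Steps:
408462 - E(-1*9*(-5), -544) = 408462 - 1*(-253) = 408462 + 253 = 408715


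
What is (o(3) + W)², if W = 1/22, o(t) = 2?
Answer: 2025/484 ≈ 4.1839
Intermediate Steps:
W = 1/22 ≈ 0.045455
(o(3) + W)² = (2 + 1/22)² = (45/22)² = 2025/484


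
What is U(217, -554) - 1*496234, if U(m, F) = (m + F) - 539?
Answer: -497110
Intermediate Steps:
U(m, F) = -539 + F + m (U(m, F) = (F + m) - 539 = -539 + F + m)
U(217, -554) - 1*496234 = (-539 - 554 + 217) - 1*496234 = -876 - 496234 = -497110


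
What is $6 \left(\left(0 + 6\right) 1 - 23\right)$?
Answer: $-102$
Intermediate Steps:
$6 \left(\left(0 + 6\right) 1 - 23\right) = 6 \left(6 \cdot 1 - 23\right) = 6 \left(6 - 23\right) = 6 \left(-17\right) = -102$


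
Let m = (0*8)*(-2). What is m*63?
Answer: 0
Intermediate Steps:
m = 0 (m = 0*(-2) = 0)
m*63 = 0*63 = 0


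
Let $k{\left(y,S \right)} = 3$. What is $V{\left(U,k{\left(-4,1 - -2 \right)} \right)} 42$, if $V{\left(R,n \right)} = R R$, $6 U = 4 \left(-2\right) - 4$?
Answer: $168$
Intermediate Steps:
$U = -2$ ($U = \frac{4 \left(-2\right) - 4}{6} = \frac{-8 - 4}{6} = \frac{1}{6} \left(-12\right) = -2$)
$V{\left(R,n \right)} = R^{2}$
$V{\left(U,k{\left(-4,1 - -2 \right)} \right)} 42 = \left(-2\right)^{2} \cdot 42 = 4 \cdot 42 = 168$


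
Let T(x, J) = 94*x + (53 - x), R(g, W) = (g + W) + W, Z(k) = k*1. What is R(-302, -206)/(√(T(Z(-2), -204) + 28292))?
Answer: -714*√28159/28159 ≈ -4.2549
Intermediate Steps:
Z(k) = k
R(g, W) = g + 2*W (R(g, W) = (W + g) + W = g + 2*W)
T(x, J) = 53 + 93*x
R(-302, -206)/(√(T(Z(-2), -204) + 28292)) = (-302 + 2*(-206))/(√((53 + 93*(-2)) + 28292)) = (-302 - 412)/(√((53 - 186) + 28292)) = -714/√(-133 + 28292) = -714*√28159/28159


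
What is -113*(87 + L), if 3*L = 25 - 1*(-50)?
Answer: -12656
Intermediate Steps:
L = 25 (L = (25 - 1*(-50))/3 = (25 + 50)/3 = (1/3)*75 = 25)
-113*(87 + L) = -113*(87 + 25) = -113*112 = -12656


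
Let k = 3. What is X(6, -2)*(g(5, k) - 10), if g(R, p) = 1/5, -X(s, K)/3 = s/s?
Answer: 147/5 ≈ 29.400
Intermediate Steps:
X(s, K) = -3 (X(s, K) = -3*s/s = -3*1 = -3)
g(R, p) = ⅕
X(6, -2)*(g(5, k) - 10) = -3*(⅕ - 10) = -3*(-49/5) = 147/5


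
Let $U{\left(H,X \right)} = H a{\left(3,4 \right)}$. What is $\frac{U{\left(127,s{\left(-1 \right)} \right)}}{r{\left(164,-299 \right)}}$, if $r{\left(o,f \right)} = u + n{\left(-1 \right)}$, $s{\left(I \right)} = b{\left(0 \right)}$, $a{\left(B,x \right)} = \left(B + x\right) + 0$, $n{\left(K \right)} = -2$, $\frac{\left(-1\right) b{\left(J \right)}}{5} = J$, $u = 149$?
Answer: $\frac{127}{21} \approx 6.0476$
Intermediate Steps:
$b{\left(J \right)} = - 5 J$
$a{\left(B,x \right)} = B + x$
$s{\left(I \right)} = 0$ ($s{\left(I \right)} = \left(-5\right) 0 = 0$)
$r{\left(o,f \right)} = 147$ ($r{\left(o,f \right)} = 149 - 2 = 147$)
$U{\left(H,X \right)} = 7 H$ ($U{\left(H,X \right)} = H \left(3 + 4\right) = H 7 = 7 H$)
$\frac{U{\left(127,s{\left(-1 \right)} \right)}}{r{\left(164,-299 \right)}} = \frac{7 \cdot 127}{147} = 889 \cdot \frac{1}{147} = \frac{127}{21}$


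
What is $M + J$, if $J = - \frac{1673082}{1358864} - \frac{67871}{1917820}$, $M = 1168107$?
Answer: $\frac{380518700640325447}{325757069560} \approx 1.1681 \cdot 10^{6}$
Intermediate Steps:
$J = - \frac{412612197473}{325757069560}$ ($J = \left(-1673082\right) \frac{1}{1358864} - \frac{67871}{1917820} = - \frac{836541}{679432} - \frac{67871}{1917820} = - \frac{412612197473}{325757069560} \approx -1.2666$)
$M + J = 1168107 - \frac{412612197473}{325757069560} = \frac{380518700640325447}{325757069560}$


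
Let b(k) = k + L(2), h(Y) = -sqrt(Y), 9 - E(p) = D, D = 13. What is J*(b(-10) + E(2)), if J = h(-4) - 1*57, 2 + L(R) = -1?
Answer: 969 + 34*I ≈ 969.0 + 34.0*I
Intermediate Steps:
E(p) = -4 (E(p) = 9 - 1*13 = 9 - 13 = -4)
L(R) = -3 (L(R) = -2 - 1 = -3)
J = -57 - 2*I (J = -sqrt(-4) - 1*57 = -2*I - 57 = -57 - 2*I ≈ -57.0 - 2.0*I)
b(k) = -3 + k (b(k) = k - 3 = -3 + k)
J*(b(-10) + E(2)) = (-57 - 2*I)*((-3 - 10) - 4) = (-57 - 2*I)*(-13 - 4) = (-57 - 2*I)*(-17) = 969 + 34*I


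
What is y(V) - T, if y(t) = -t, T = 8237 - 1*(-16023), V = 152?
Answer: -24412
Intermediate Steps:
T = 24260 (T = 8237 + 16023 = 24260)
y(V) - T = -1*152 - 1*24260 = -152 - 24260 = -24412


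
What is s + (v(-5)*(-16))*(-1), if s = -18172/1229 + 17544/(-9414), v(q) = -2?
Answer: -93811096/1928301 ≈ -48.650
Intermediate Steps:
s = -32105464/1928301 (s = -18172*1/1229 + 17544*(-1/9414) = -18172/1229 - 2924/1569 = -32105464/1928301 ≈ -16.650)
s + (v(-5)*(-16))*(-1) = -32105464/1928301 - 2*(-16)*(-1) = -32105464/1928301 + 32*(-1) = -32105464/1928301 - 32 = -93811096/1928301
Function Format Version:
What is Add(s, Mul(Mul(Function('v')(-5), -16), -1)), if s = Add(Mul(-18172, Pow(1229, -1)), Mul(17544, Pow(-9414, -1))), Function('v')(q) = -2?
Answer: Rational(-93811096, 1928301) ≈ -48.650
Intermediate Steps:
s = Rational(-32105464, 1928301) (s = Add(Mul(-18172, Rational(1, 1229)), Mul(17544, Rational(-1, 9414))) = Add(Rational(-18172, 1229), Rational(-2924, 1569)) = Rational(-32105464, 1928301) ≈ -16.650)
Add(s, Mul(Mul(Function('v')(-5), -16), -1)) = Add(Rational(-32105464, 1928301), Mul(Mul(-2, -16), -1)) = Add(Rational(-32105464, 1928301), Mul(32, -1)) = Add(Rational(-32105464, 1928301), -32) = Rational(-93811096, 1928301)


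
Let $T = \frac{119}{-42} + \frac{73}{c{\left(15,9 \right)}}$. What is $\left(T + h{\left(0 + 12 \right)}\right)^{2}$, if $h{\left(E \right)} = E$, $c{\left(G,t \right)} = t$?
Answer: $\frac{96721}{324} \approx 298.52$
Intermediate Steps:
$T = \frac{95}{18}$ ($T = \frac{119}{-42} + \frac{73}{9} = 119 \left(- \frac{1}{42}\right) + 73 \cdot \frac{1}{9} = - \frac{17}{6} + \frac{73}{9} = \frac{95}{18} \approx 5.2778$)
$\left(T + h{\left(0 + 12 \right)}\right)^{2} = \left(\frac{95}{18} + \left(0 + 12\right)\right)^{2} = \left(\frac{95}{18} + 12\right)^{2} = \left(\frac{311}{18}\right)^{2} = \frac{96721}{324}$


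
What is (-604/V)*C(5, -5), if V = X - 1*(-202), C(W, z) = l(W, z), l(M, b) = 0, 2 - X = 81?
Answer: 0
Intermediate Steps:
X = -79 (X = 2 - 1*81 = 2 - 81 = -79)
C(W, z) = 0
V = 123 (V = -79 - 1*(-202) = -79 + 202 = 123)
(-604/V)*C(5, -5) = -604/123*0 = 0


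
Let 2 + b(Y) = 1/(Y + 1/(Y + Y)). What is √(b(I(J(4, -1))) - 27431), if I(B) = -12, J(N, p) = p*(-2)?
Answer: I*√7928161/17 ≈ 165.63*I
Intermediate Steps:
J(N, p) = -2*p
b(Y) = -2 + 1/(Y + 1/(2*Y)) (b(Y) = -2 + 1/(Y + 1/(Y + Y)) = -2 + 1/(Y + 1/(2*Y)))
√(b(I(J(4, -1))) - 27431) = √(2*(-1 - 12 - 2*(-12)²)/(1 + 2*(-12)²) - 27431) = √(2*(-1 - 12 - 2*144)/(1 + 2*144) - 27431) = √(2*(-1 - 12 - 288)/(1 + 288) - 27431) = √(2*(-301)/289 - 27431) = √(2*(1/289)*(-301) - 27431) = √(-602/289 - 27431) = √(-7928161/289) = I*√7928161/17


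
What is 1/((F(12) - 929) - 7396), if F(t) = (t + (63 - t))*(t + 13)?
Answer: -1/6750 ≈ -0.00014815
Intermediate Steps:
F(t) = 819 + 63*t (F(t) = 63*(13 + t) = 819 + 63*t)
1/((F(12) - 929) - 7396) = 1/(((819 + 63*12) - 929) - 7396) = 1/(((819 + 756) - 929) - 7396) = 1/((1575 - 929) - 7396) = 1/(646 - 7396) = 1/(-6750) = -1/6750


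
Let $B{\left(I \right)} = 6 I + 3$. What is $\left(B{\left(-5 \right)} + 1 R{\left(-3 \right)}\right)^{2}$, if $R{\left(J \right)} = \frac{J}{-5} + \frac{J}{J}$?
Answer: $\frac{16129}{25} \approx 645.16$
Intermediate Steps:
$R{\left(J \right)} = 1 - \frac{J}{5}$ ($R{\left(J \right)} = J \left(- \frac{1}{5}\right) + 1 = - \frac{J}{5} + 1 = 1 - \frac{J}{5}$)
$B{\left(I \right)} = 3 + 6 I$
$\left(B{\left(-5 \right)} + 1 R{\left(-3 \right)}\right)^{2} = \left(\left(3 + 6 \left(-5\right)\right) + 1 \left(1 - - \frac{3}{5}\right)\right)^{2} = \left(\left(3 - 30\right) + 1 \left(1 + \frac{3}{5}\right)\right)^{2} = \left(-27 + 1 \cdot \frac{8}{5}\right)^{2} = \left(-27 + \frac{8}{5}\right)^{2} = \left(- \frac{127}{5}\right)^{2} = \frac{16129}{25}$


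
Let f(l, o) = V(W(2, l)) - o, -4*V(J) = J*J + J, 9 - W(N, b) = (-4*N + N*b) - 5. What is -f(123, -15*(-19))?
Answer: 12773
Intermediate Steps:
W(N, b) = 14 + 4*N - N*b (W(N, b) = 9 - ((-4*N + N*b) - 5) = 9 - (-5 - 4*N + N*b) = 9 + (5 + 4*N - N*b) = 14 + 4*N - N*b)
V(J) = -J/4 - J²/4 (V(J) = -(J*J + J)/4 = -(J² + J)/4 = -(J + J²)/4 = -J/4 - J²/4)
f(l, o) = -o - (22 - 2*l)*(23 - 2*l)/4 (f(l, o) = -(14 + 4*2 - 1*2*l)*(1 + (14 + 4*2 - 1*2*l))/4 - o = -(14 + 8 - 2*l)*(1 + (14 + 8 - 2*l))/4 - o = -(22 - 2*l)*(1 + (22 - 2*l))/4 - o = -(22 - 2*l)*(23 - 2*l)/4 - o = -o - (22 - 2*l)*(23 - 2*l)/4)
-f(123, -15*(-19)) = -(-253/2 - (-15)*(-19) - 1*123² + (45/2)*123) = -(-253/2 - 1*285 - 1*15129 + 5535/2) = -(-253/2 - 285 - 15129 + 5535/2) = -1*(-12773) = 12773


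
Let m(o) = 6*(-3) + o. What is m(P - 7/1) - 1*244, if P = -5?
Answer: -274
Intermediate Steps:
m(o) = -18 + o
m(P - 7/1) - 1*244 = (-18 + (-5 - 7/1)) - 1*244 = (-18 + (-5 - 7*1)) - 244 = (-18 + (-5 - 7)) - 244 = (-18 - 12) - 244 = -30 - 244 = -274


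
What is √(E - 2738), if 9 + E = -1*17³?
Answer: 2*I*√1915 ≈ 87.521*I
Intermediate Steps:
E = -4922 (E = -9 - 1*17³ = -9 - 1*4913 = -9 - 4913 = -4922)
√(E - 2738) = √(-4922 - 2738) = √(-7660) = 2*I*√1915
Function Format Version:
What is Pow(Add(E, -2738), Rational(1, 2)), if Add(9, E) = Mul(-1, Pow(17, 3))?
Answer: Mul(2, I, Pow(1915, Rational(1, 2))) ≈ Mul(87.521, I)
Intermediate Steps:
E = -4922 (E = Add(-9, Mul(-1, Pow(17, 3))) = Add(-9, Mul(-1, 4913)) = Add(-9, -4913) = -4922)
Pow(Add(E, -2738), Rational(1, 2)) = Pow(Add(-4922, -2738), Rational(1, 2)) = Pow(-7660, Rational(1, 2)) = Mul(2, I, Pow(1915, Rational(1, 2)))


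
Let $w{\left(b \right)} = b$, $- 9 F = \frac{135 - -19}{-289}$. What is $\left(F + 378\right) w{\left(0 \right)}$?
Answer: $0$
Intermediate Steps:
$F = \frac{154}{2601}$ ($F = - \frac{\left(135 - -19\right) \frac{1}{-289}}{9} = - \frac{\left(135 + 19\right) \left(- \frac{1}{289}\right)}{9} = - \frac{154 \left(- \frac{1}{289}\right)}{9} = \left(- \frac{1}{9}\right) \left(- \frac{154}{289}\right) = \frac{154}{2601} \approx 0.059208$)
$\left(F + 378\right) w{\left(0 \right)} = \left(\frac{154}{2601} + 378\right) 0 = \frac{983332}{2601} \cdot 0 = 0$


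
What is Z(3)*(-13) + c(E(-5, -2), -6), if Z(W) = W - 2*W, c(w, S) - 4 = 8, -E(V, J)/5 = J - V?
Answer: 51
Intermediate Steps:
E(V, J) = -5*J + 5*V (E(V, J) = -5*(J - V) = -5*J + 5*V)
c(w, S) = 12 (c(w, S) = 4 + 8 = 12)
Z(W) = -W
Z(3)*(-13) + c(E(-5, -2), -6) = -1*3*(-13) + 12 = -3*(-13) + 12 = 39 + 12 = 51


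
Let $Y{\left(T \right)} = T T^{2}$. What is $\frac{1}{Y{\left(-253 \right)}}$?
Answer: $- \frac{1}{16194277} \approx -6.175 \cdot 10^{-8}$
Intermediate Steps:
$Y{\left(T \right)} = T^{3}$
$\frac{1}{Y{\left(-253 \right)}} = \frac{1}{\left(-253\right)^{3}} = \frac{1}{-16194277} = - \frac{1}{16194277}$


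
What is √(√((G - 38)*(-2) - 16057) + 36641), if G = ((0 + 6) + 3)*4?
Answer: √(36641 + I*√16053) ≈ 191.42 + 0.3309*I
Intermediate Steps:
G = 36 (G = (6 + 3)*4 = 9*4 = 36)
√(√((G - 38)*(-2) - 16057) + 36641) = √(√((36 - 38)*(-2) - 16057) + 36641) = √(√(-2*(-2) - 16057) + 36641) = √(√(4 - 16057) + 36641) = √(√(-16053) + 36641) = √(I*√16053 + 36641) = √(36641 + I*√16053)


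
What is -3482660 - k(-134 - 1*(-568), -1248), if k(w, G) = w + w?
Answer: -3483528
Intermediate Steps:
k(w, G) = 2*w
-3482660 - k(-134 - 1*(-568), -1248) = -3482660 - 2*(-134 - 1*(-568)) = -3482660 - 2*(-134 + 568) = -3482660 - 2*434 = -3482660 - 1*868 = -3482660 - 868 = -3483528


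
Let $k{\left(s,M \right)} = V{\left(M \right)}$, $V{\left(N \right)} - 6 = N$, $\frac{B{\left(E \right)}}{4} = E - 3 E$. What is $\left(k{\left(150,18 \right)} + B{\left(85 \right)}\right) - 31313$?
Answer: $-31969$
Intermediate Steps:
$B{\left(E \right)} = - 8 E$ ($B{\left(E \right)} = 4 \left(E - 3 E\right) = 4 \left(- 2 E\right) = - 8 E$)
$V{\left(N \right)} = 6 + N$
$k{\left(s,M \right)} = 6 + M$
$\left(k{\left(150,18 \right)} + B{\left(85 \right)}\right) - 31313 = \left(\left(6 + 18\right) - 680\right) - 31313 = \left(24 - 680\right) - 31313 = -656 - 31313 = -31969$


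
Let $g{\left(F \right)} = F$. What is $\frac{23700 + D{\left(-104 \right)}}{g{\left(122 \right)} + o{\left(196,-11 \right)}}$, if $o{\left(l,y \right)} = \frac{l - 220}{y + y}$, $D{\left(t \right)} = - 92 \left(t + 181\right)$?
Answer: $\frac{91388}{677} \approx 134.99$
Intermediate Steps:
$D{\left(t \right)} = -16652 - 92 t$ ($D{\left(t \right)} = - 92 \left(181 + t\right) = -16652 - 92 t$)
$o{\left(l,y \right)} = \frac{-220 + l}{2 y}$
$\frac{23700 + D{\left(-104 \right)}}{g{\left(122 \right)} + o{\left(196,-11 \right)}} = \frac{23700 - 7084}{122 + \frac{-220 + 196}{2 \left(-11\right)}} = \frac{23700 + \left(-16652 + 9568\right)}{122 + \frac{1}{2} \left(- \frac{1}{11}\right) \left(-24\right)} = \frac{23700 - 7084}{122 + \frac{12}{11}} = \frac{16616}{\frac{1354}{11}} = 16616 \cdot \frac{11}{1354} = \frac{91388}{677}$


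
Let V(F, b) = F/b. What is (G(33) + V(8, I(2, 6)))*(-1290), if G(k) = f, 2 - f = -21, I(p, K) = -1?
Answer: -19350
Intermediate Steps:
f = 23 (f = 2 - 1*(-21) = 2 + 21 = 23)
G(k) = 23
(G(33) + V(8, I(2, 6)))*(-1290) = (23 + 8/(-1))*(-1290) = (23 + 8*(-1))*(-1290) = (23 - 8)*(-1290) = 15*(-1290) = -19350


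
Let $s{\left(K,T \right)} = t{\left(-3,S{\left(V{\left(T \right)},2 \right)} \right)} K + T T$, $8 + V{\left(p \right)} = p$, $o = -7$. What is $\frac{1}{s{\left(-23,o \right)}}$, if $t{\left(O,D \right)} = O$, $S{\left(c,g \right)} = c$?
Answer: $\frac{1}{118} \approx 0.0084746$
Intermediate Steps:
$V{\left(p \right)} = -8 + p$
$s{\left(K,T \right)} = T^{2} - 3 K$ ($s{\left(K,T \right)} = - 3 K + T T = - 3 K + T^{2} = T^{2} - 3 K$)
$\frac{1}{s{\left(-23,o \right)}} = \frac{1}{\left(-7\right)^{2} - -69} = \frac{1}{49 + 69} = \frac{1}{118}$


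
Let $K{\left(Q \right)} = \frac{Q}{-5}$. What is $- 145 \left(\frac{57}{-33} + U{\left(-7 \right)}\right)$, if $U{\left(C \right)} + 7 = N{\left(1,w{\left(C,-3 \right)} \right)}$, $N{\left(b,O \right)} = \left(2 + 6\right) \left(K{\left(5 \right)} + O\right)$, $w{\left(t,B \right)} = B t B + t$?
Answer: $\frac{919880}{11} \approx 83626.0$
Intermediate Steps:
$w{\left(t,B \right)} = t + t B^{2}$ ($w{\left(t,B \right)} = t B^{2} + t = t + t B^{2}$)
$K{\left(Q \right)} = - \frac{Q}{5}$ ($K{\left(Q \right)} = Q \left(- \frac{1}{5}\right) = - \frac{Q}{5}$)
$N{\left(b,O \right)} = -8 + 8 O$ ($N{\left(b,O \right)} = \left(2 + 6\right) \left(\left(- \frac{1}{5}\right) 5 + O\right) = 8 \left(-1 + O\right) = -8 + 8 O$)
$U{\left(C \right)} = -15 + 80 C$ ($U{\left(C \right)} = -7 + \left(-8 + 8 C \left(1 + \left(-3\right)^{2}\right)\right) = -7 + \left(-8 + 8 C \left(1 + 9\right)\right) = -7 + \left(-8 + 8 C 10\right) = -7 + \left(-8 + 8 \cdot 10 C\right) = -7 + \left(-8 + 80 C\right) = -15 + 80 C$)
$- 145 \left(\frac{57}{-33} + U{\left(-7 \right)}\right) = - 145 \left(\frac{57}{-33} + \left(-15 + 80 \left(-7\right)\right)\right) = - 145 \left(57 \left(- \frac{1}{33}\right) - 575\right) = - 145 \left(- \frac{19}{11} - 575\right) = \left(-145\right) \left(- \frac{6344}{11}\right) = \frac{919880}{11}$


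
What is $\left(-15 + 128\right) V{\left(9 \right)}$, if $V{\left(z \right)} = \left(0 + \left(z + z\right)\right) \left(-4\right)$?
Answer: $-8136$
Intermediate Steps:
$V{\left(z \right)} = - 8 z$ ($V{\left(z \right)} = \left(0 + 2 z\right) \left(-4\right) = 2 z \left(-4\right) = - 8 z$)
$\left(-15 + 128\right) V{\left(9 \right)} = \left(-15 + 128\right) \left(\left(-8\right) 9\right) = 113 \left(-72\right) = -8136$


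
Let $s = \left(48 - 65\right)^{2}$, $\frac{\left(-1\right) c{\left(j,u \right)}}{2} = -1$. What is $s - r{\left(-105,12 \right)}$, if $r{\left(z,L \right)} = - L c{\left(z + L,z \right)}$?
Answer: $313$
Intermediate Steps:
$c{\left(j,u \right)} = 2$ ($c{\left(j,u \right)} = \left(-2\right) \left(-1\right) = 2$)
$s = 289$ ($s = \left(-17\right)^{2} = 289$)
$r{\left(z,L \right)} = - 2 L$ ($r{\left(z,L \right)} = - L 2 = - 2 L$)
$s - r{\left(-105,12 \right)} = 289 - \left(-2\right) 12 = 289 - -24 = 289 + 24 = 313$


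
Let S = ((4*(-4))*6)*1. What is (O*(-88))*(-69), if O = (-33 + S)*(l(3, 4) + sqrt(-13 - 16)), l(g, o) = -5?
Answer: 3916440 - 783288*I*sqrt(29) ≈ 3.9164e+6 - 4.2181e+6*I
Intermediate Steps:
S = -96 (S = -16*6*1 = -96*1 = -96)
O = 645 - 129*I*sqrt(29) (O = (-33 - 96)*(-5 + sqrt(-13 - 16)) = -129*(-5 + sqrt(-29)) = -129*(-5 + I*sqrt(29)) = 645 - 129*I*sqrt(29) ≈ 645.0 - 694.69*I)
(O*(-88))*(-69) = ((645 - 129*I*sqrt(29))*(-88))*(-69) = (-56760 + 11352*I*sqrt(29))*(-69) = 3916440 - 783288*I*sqrt(29)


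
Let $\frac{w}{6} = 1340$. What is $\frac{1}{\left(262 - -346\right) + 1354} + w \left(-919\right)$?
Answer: $- \frac{14496747119}{1962} \approx -7.3888 \cdot 10^{6}$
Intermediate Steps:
$w = 8040$ ($w = 6 \cdot 1340 = 8040$)
$\frac{1}{\left(262 - -346\right) + 1354} + w \left(-919\right) = \frac{1}{\left(262 - -346\right) + 1354} + 8040 \left(-919\right) = \frac{1}{\left(262 + 346\right) + 1354} - 7388760 = \frac{1}{608 + 1354} - 7388760 = \frac{1}{1962} - 7388760 = - \frac{14496747119}{1962}$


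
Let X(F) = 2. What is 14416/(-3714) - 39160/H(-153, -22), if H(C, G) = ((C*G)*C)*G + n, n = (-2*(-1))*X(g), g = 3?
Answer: -2043476795/525993393 ≈ -3.8850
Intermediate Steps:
n = 4 (n = -2*(-1)*2 = 2*2 = 4)
H(C, G) = 4 + C**2*G**2 (H(C, G) = ((C*G)*C)*G + 4 = (G*C**2)*G + 4 = C**2*G**2 + 4 = 4 + C**2*G**2)
14416/(-3714) - 39160/H(-153, -22) = 14416/(-3714) - 39160/(4 + (-153)**2*(-22)**2) = 14416*(-1/3714) - 39160/(4 + 23409*484) = -7208/1857 - 39160/(4 + 11329956) = -7208/1857 - 39160/11329960 = -7208/1857 - 39160*1/11329960 = -7208/1857 - 979/283249 = -2043476795/525993393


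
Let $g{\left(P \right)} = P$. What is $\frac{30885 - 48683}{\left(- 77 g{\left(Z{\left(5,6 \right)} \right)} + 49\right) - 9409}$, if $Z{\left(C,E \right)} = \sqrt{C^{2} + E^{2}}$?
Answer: $\frac{166589280}{87247931} - \frac{1370446 \sqrt{61}}{87247931} \approx 1.7867$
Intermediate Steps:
$\frac{30885 - 48683}{\left(- 77 g{\left(Z{\left(5,6 \right)} \right)} + 49\right) - 9409} = \frac{30885 - 48683}{\left(- 77 \sqrt{5^{2} + 6^{2}} + 49\right) - 9409} = - \frac{17798}{\left(- 77 \sqrt{25 + 36} + 49\right) - 9409} = - \frac{17798}{\left(- 77 \sqrt{61} + 49\right) - 9409} = - \frac{17798}{\left(49 - 77 \sqrt{61}\right) - 9409} = - \frac{17798}{-9360 - 77 \sqrt{61}}$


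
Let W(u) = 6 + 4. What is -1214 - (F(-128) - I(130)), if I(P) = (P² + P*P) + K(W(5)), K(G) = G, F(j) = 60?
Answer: 32536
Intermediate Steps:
W(u) = 10
I(P) = 10 + 2*P² (I(P) = (P² + P*P) + 10 = (P² + P²) + 10 = 2*P² + 10 = 10 + 2*P²)
-1214 - (F(-128) - I(130)) = -1214 - (60 - (10 + 2*130²)) = -1214 - (60 - (10 + 2*16900)) = -1214 - (60 - (10 + 33800)) = -1214 - (60 - 1*33810) = -1214 - (60 - 33810) = -1214 - 1*(-33750) = -1214 + 33750 = 32536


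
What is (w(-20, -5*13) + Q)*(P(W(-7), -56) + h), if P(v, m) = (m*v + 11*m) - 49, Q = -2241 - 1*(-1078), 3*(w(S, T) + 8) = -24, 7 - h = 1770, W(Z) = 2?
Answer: 2994660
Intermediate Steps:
h = -1763 (h = 7 - 1*1770 = 7 - 1770 = -1763)
w(S, T) = -16 (w(S, T) = -8 + (⅓)*(-24) = -8 - 8 = -16)
Q = -1163 (Q = -2241 + 1078 = -1163)
P(v, m) = -49 + 11*m + m*v (P(v, m) = (11*m + m*v) - 49 = -49 + 11*m + m*v)
(w(-20, -5*13) + Q)*(P(W(-7), -56) + h) = (-16 - 1163)*((-49 + 11*(-56) - 56*2) - 1763) = -1179*((-49 - 616 - 112) - 1763) = -1179*(-777 - 1763) = -1179*(-2540) = 2994660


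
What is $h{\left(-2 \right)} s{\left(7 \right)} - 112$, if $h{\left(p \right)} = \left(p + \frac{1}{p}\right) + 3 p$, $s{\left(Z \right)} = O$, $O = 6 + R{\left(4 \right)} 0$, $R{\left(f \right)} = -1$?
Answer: $-163$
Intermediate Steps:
$O = 6$ ($O = 6 - 0 = 6 + 0 = 6$)
$s{\left(Z \right)} = 6$
$h{\left(p \right)} = \frac{1}{p} + 4 p$
$h{\left(-2 \right)} s{\left(7 \right)} - 112 = \left(\frac{1}{-2} + 4 \left(-2\right)\right) 6 - 112 = \left(- \frac{1}{2} - 8\right) 6 - 112 = \left(- \frac{17}{2}\right) 6 - 112 = -51 - 112 = -163$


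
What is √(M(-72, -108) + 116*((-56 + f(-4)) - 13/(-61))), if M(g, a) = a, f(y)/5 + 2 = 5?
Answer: 2*I*√4501739/61 ≈ 69.565*I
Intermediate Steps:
f(y) = 15 (f(y) = -10 + 5*5 = -10 + 25 = 15)
√(M(-72, -108) + 116*((-56 + f(-4)) - 13/(-61))) = √(-108 + 116*((-56 + 15) - 13/(-61))) = √(-108 + 116*(-41 - 13*(-1/61))) = √(-108 + 116*(-41 + 13/61)) = √(-108 + 116*(-2488/61)) = √(-108 - 288608/61) = √(-295196/61) = 2*I*√4501739/61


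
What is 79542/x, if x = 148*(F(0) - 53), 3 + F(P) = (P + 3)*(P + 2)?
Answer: -39771/3700 ≈ -10.749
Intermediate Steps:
F(P) = -3 + (2 + P)*(3 + P) (F(P) = -3 + (P + 3)*(P + 2) = -3 + (3 + P)*(2 + P) = -3 + (2 + P)*(3 + P))
x = -7400 (x = 148*((3 + 0**2 + 5*0) - 53) = 148*((3 + 0 + 0) - 53) = 148*(3 - 53) = 148*(-50) = -7400)
79542/x = 79542/(-7400) = 79542*(-1/7400) = -39771/3700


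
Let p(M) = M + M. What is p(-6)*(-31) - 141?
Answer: 231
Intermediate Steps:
p(M) = 2*M
p(-6)*(-31) - 141 = (2*(-6))*(-31) - 141 = -12*(-31) - 141 = 372 - 141 = 231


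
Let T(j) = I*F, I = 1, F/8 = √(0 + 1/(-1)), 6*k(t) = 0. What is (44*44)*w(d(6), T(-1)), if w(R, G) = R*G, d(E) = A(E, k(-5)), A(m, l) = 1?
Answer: 15488*I ≈ 15488.0*I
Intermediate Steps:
k(t) = 0 (k(t) = (⅙)*0 = 0)
d(E) = 1
F = 8*I (F = 8*√(0 + 1/(-1)) = 8*√(0 + 1*(-1)) = 8*√(0 - 1) = 8*√(-1) = 8*I ≈ 8.0*I)
T(j) = 8*I (T(j) = 1*(8*I) = 8*I)
w(R, G) = G*R
(44*44)*w(d(6), T(-1)) = (44*44)*((8*I)*1) = 1936*(8*I) = 15488*I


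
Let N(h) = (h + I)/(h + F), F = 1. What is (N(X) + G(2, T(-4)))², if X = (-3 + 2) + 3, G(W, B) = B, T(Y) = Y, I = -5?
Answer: 25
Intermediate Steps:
X = 2 (X = -1 + 3 = 2)
N(h) = (-5 + h)/(1 + h) (N(h) = (h - 5)/(h + 1) = (-5 + h)/(1 + h))
(N(X) + G(2, T(-4)))² = ((-5 + 2)/(1 + 2) - 4)² = (-3/3 - 4)² = ((⅓)*(-3) - 4)² = (-1 - 4)² = (-5)² = 25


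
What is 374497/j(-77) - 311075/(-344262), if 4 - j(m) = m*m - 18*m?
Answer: -42216938963/838966494 ≈ -50.320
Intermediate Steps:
j(m) = 4 - m² + 18*m (j(m) = 4 - (m*m - 18*m) = 4 - (m² - 18*m) = 4 + (-m² + 18*m) = 4 - m² + 18*m)
374497/j(-77) - 311075/(-344262) = 374497/(4 - 1*(-77)² + 18*(-77)) - 311075/(-344262) = 374497/(4 - 1*5929 - 1386) - 311075*(-1/344262) = 374497/(4 - 5929 - 1386) + 311075/344262 = 374497/(-7311) + 311075/344262 = 374497*(-1/7311) + 311075/344262 = -374497/7311 + 311075/344262 = -42216938963/838966494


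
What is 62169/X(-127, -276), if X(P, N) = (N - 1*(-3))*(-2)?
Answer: 20723/182 ≈ 113.86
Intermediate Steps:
X(P, N) = -6 - 2*N (X(P, N) = (N + 3)*(-2) = (3 + N)*(-2) = -6 - 2*N)
62169/X(-127, -276) = 62169/(-6 - 2*(-276)) = 62169/(-6 + 552) = 62169/546 = 62169*(1/546) = 20723/182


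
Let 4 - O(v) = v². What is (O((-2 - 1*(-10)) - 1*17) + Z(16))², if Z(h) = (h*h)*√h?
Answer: 896809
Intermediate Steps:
Z(h) = h^(5/2) (Z(h) = h²*√h = h^(5/2))
O(v) = 4 - v²
(O((-2 - 1*(-10)) - 1*17) + Z(16))² = ((4 - ((-2 - 1*(-10)) - 1*17)²) + 16^(5/2))² = ((4 - ((-2 + 10) - 17)²) + 1024)² = ((4 - (8 - 17)²) + 1024)² = ((4 - 1*(-9)²) + 1024)² = ((4 - 1*81) + 1024)² = ((4 - 81) + 1024)² = (-77 + 1024)² = 947² = 896809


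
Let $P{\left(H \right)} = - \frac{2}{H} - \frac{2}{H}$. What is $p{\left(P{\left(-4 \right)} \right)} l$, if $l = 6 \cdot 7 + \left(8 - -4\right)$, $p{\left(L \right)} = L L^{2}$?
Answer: $54$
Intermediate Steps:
$P{\left(H \right)} = - \frac{4}{H}$
$p{\left(L \right)} = L^{3}$
$l = 54$ ($l = 42 + \left(8 + 4\right) = 42 + 12 = 54$)
$p{\left(P{\left(-4 \right)} \right)} l = \left(- \frac{4}{-4}\right)^{3} \cdot 54 = \left(\left(-4\right) \left(- \frac{1}{4}\right)\right)^{3} \cdot 54 = 1^{3} \cdot 54 = 1 \cdot 54 = 54$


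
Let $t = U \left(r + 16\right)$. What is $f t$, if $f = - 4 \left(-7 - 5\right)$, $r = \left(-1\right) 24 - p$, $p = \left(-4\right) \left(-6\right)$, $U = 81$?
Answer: $-124416$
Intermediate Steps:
$p = 24$
$r = -48$ ($r = \left(-1\right) 24 - 24 = -24 - 24 = -48$)
$f = 48$ ($f = \left(-4\right) \left(-12\right) = 48$)
$t = -2592$ ($t = 81 \left(-48 + 16\right) = 81 \left(-32\right) = -2592$)
$f t = 48 \left(-2592\right) = -124416$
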